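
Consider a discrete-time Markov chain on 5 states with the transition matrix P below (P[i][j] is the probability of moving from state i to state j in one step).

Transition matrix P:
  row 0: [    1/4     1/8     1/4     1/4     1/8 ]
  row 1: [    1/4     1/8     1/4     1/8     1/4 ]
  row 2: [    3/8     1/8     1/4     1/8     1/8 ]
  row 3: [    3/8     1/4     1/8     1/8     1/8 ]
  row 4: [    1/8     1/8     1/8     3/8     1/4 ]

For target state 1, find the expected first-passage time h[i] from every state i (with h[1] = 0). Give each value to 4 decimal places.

h = [6.5828, 0.0000, 6.6755, 5.8411, 6.4636]

First-step conditioning: h[1] = 0; for i ≠ 1, h[i] = 1 + Σ_k P[i][k]·h[k].
  h[0] = 1 + 1/4·h[0] + 1/4·h[2] + 1/4·h[3] + 1/8·h[4]
  h[2] = 1 + 3/8·h[0] + 1/4·h[2] + 1/8·h[3] + 1/8·h[4]
  h[3] = 1 + 3/8·h[0] + 1/8·h[2] + 1/8·h[3] + 1/8·h[4]
  h[4] = 1 + 1/8·h[0] + 1/8·h[2] + 3/8·h[3] + 1/4·h[4]
Solving the 4×4 linear system over states ≠ 1 gives exactly h = [994/151, 0, 1008/151, 882/151, 976/151] (h[1] = 0 is the target).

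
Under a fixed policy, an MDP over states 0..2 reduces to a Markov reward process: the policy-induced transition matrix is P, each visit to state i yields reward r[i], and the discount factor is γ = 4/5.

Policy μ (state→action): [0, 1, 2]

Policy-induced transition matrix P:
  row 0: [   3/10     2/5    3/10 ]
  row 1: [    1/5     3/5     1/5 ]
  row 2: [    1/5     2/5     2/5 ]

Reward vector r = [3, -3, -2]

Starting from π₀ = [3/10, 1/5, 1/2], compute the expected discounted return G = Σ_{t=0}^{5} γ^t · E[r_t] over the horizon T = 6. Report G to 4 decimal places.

G = -4.3442

t=0: π = [0.3000, 0.2000, 0.5000], E[r] = -0.7000, γ^t·E[r] = -0.700000, running G = -0.700000
t=1: π = [0.2300, 0.4400, 0.3300], E[r] = -1.2900, γ^t·E[r] = -1.032000, running G = -1.732000
t=2: π = [0.2230, 0.4880, 0.2890], E[r] = -1.3730, γ^t·E[r] = -0.878720, running G = -2.610720
t=3: π = [0.2223, 0.4976, 0.2801], E[r] = -1.3861, γ^t·E[r] = -0.709683, running G = -3.320403
t=4: π = [0.2222, 0.4995, 0.2783], E[r] = -1.3884, γ^t·E[r] = -0.568676, running G = -3.889080
t=5: π = [0.2222, 0.4999, 0.2779], E[r] = -1.3888, γ^t·E[r] = -0.455078, running G = -4.344158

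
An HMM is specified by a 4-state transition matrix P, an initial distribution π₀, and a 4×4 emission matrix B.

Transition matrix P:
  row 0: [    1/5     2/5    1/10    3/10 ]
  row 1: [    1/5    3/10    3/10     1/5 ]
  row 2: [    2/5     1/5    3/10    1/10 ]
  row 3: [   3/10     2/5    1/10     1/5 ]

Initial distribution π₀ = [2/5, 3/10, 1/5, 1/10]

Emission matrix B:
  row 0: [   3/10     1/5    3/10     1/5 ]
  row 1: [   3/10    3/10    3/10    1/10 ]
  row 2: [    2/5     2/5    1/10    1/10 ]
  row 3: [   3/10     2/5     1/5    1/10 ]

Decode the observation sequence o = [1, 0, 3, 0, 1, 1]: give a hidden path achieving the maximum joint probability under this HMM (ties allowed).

path = [1, 2, 0, 1, 2, 2]

t=0: δ = [8.000e-02, 9.000e-02, 8.000e-02, 4.000e-02]  (obs o_0=1)
t=1: δ = [9.600e-03, 9.600e-03, 1.080e-02, 7.200e-03]  ψ = [2, 0, 1, 0]  (obs o_1=0)
t=2: δ = [8.640e-04, 3.840e-04, 3.240e-04, 2.880e-04]  ψ = [2, 0, 2, 0]  (obs o_2=3)
t=3: δ = [5.184e-05, 1.037e-04, 4.608e-05, 7.776e-05]  ψ = [0, 0, 1, 0]  (obs o_3=0)
t=4: δ = [4.666e-06, 9.331e-06, 1.244e-05, 8.294e-06]  ψ = [3, 1, 1, 1]  (obs o_4=1)
t=5: δ = [9.953e-07, 9.953e-07, 1.493e-06, 7.465e-07]  ψ = [2, 3, 2, 1]  (obs o_5=1)
backtrack: best end state = 2; path = [1, 2, 0, 1, 2, 2]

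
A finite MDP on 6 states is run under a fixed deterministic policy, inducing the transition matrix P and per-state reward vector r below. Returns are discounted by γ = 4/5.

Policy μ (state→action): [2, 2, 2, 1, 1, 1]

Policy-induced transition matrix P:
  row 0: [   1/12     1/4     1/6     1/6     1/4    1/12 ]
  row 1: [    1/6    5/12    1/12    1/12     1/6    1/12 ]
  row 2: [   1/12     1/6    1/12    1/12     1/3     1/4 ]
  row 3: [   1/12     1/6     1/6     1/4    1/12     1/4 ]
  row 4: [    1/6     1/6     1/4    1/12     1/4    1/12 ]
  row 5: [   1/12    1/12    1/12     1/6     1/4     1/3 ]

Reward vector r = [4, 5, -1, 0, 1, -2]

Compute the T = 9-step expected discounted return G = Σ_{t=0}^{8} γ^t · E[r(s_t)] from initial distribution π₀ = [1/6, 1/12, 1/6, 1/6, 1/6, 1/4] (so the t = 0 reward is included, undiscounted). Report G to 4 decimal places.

G = 4.5960

t=0: π = [0.1667, 0.0833, 0.1667, 0.1667, 0.1667, 0.2500], E[r] = 0.5833, γ^t·E[r] = 0.583333, running G = 0.583333
t=1: π = [0.1042, 0.1806, 0.1389, 0.1458, 0.2292, 0.2014], E[r] = 1.0069, γ^t·E[r] = 0.805556, running G = 1.388889
t=2: π = [0.1175, 0.2037, 0.1424, 0.1331, 0.2222, 0.1811], E[r] = 1.2060, γ^t·E[r] = 0.771852, running G = 2.160741
t=3: π = [0.1188, 0.2123, 0.1413, 0.1304, 0.2227, 0.1745], E[r] = 1.2691, γ^t·E[r] = 0.649802, running G = 2.810543
t=4: π = [0.1196, 0.2151, 0.1412, 0.1295, 0.2223, 0.1722], E[r] = 1.2905, γ^t·E[r] = 0.528573, running G = 3.339116
t=5: π = [0.1198, 0.2161, 0.1411, 0.1292, 0.2223, 0.1715], E[r] = 1.2975, γ^t·E[r] = 0.425161, running G = 3.764277
t=6: π = [0.1199, 0.2164, 0.1411, 0.1291, 0.2222, 0.1713], E[r] = 1.2998, γ^t·E[r] = 0.340740, running G = 4.105017
t=7: π = [0.1199, 0.2165, 0.1411, 0.1291, 0.2222, 0.1712], E[r] = 1.3006, γ^t·E[r] = 0.272753, running G = 4.377770
t=8: π = [0.1199, 0.2165, 0.1411, 0.1291, 0.2222, 0.1712], E[r] = 1.3008, γ^t·E[r] = 0.218245, running G = 4.596015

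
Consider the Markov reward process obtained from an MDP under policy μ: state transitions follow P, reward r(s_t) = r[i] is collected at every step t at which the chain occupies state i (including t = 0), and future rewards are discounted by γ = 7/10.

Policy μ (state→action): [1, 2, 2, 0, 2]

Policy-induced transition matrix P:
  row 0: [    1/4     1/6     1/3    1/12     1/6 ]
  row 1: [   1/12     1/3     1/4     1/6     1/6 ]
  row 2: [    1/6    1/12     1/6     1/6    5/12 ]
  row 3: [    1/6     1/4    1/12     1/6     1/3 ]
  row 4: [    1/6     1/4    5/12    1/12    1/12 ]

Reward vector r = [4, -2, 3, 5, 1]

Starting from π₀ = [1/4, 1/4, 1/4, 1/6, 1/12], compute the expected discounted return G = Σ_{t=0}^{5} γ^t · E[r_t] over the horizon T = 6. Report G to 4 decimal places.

t=0: π = [0.2500, 0.2500, 0.2500, 0.1667, 0.0833], E[r] = 2.1667, γ^t·E[r] = 2.166667, running G = 2.166667
t=1: π = [0.1667, 0.2083, 0.2361, 0.1389, 0.2500], E[r] = 1.9028, γ^t·E[r] = 1.331944, running G = 3.498611
t=2: π = [0.1632, 0.2141, 0.2627, 0.1319, 0.2280], E[r] = 1.9005, γ^t·E[r] = 0.931227, running G = 4.429838
t=3: π = [0.1624, 0.2105, 0.2577, 0.1341, 0.2353], E[r] = 1.9076, γ^t·E[r] = 0.654307, running G = 5.084145
t=4: π = [0.1627, 0.2111, 0.2589, 0.1335, 0.2338], E[r] = 1.9068, γ^t·E[r] = 0.457822, running G = 5.541967
t=5: π = [0.1626, 0.2109, 0.2587, 0.1336, 0.2342], E[r] = 1.9072, γ^t·E[r] = 0.320538, running G = 5.862505

G = 5.8625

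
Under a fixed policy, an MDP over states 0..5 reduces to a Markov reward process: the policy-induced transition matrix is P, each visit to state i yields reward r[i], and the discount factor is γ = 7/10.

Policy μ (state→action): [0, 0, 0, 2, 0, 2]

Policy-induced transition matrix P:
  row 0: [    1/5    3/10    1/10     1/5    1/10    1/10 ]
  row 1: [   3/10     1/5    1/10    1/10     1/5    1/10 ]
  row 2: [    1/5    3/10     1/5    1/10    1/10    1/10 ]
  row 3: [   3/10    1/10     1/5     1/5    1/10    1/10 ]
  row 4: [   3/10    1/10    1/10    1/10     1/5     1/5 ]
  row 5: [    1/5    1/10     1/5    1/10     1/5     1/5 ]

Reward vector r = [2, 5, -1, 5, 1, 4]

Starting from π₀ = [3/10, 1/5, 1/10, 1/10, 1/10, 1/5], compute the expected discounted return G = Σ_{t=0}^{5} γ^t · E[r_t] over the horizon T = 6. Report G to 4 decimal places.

G = 8.1377

t=0: π = [0.3000, 0.2000, 0.1000, 0.1000, 0.1000, 0.2000], E[r] = 2.9000, γ^t·E[r] = 2.900000, running G = 2.900000
t=1: π = [0.2400, 0.2000, 0.1400, 0.1400, 0.1500, 0.1300], E[r] = 2.7100, γ^t·E[r] = 1.897000, running G = 4.797000
t=2: π = [0.2490, 0.1960, 0.1410, 0.1380, 0.1480, 0.1280], E[r] = 2.6870, γ^t·E[r] = 1.316630, running G = 6.113630
t=3: π = [0.2482, 0.1976, 0.1407, 0.1387, 0.1472, 0.1276], E[r] = 2.6948, γ^t·E[r] = 0.924316, running G = 7.037946
t=4: π = [0.2484, 0.1975, 0.1407, 0.1387, 0.1472, 0.1275], E[r] = 2.6943, γ^t·E[r] = 0.646904, running G = 7.684850
t=5: π = [0.2483, 0.1976, 0.1407, 0.1387, 0.1472, 0.1275], E[r] = 2.6945, γ^t·E[r] = 0.452858, running G = 8.137708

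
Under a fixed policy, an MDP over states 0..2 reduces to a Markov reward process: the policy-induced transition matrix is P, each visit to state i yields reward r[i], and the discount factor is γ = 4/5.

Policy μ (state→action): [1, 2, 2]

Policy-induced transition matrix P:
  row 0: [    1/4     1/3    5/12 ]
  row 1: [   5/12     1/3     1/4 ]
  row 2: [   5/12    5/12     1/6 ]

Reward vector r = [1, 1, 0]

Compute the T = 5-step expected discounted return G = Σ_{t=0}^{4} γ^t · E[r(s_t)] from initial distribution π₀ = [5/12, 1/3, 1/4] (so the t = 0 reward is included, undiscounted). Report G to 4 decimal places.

t=0: π = [0.4167, 0.3333, 0.2500], E[r] = 0.7500, γ^t·E[r] = 0.750000, running G = 0.750000
t=1: π = [0.3472, 0.3542, 0.2986], E[r] = 0.7014, γ^t·E[r] = 0.561111, running G = 1.311111
t=2: π = [0.3588, 0.3582, 0.2830], E[r] = 0.7170, γ^t·E[r] = 0.458889, running G = 1.770000
t=3: π = [0.3569, 0.3569, 0.2862], E[r] = 0.7138, γ^t·E[r] = 0.365457, running G = 2.135457
t=4: π = [0.3572, 0.3572, 0.2856], E[r] = 0.7144, γ^t·E[r] = 0.292607, running G = 2.428064

G = 2.4281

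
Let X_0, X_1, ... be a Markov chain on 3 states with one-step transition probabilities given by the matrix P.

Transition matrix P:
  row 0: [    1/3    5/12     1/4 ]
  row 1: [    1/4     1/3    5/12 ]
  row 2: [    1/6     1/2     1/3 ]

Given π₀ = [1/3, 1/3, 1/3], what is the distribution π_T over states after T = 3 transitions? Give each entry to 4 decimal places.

t=0: π = [0.3333, 0.3333, 0.3333]
t=1: π = [0.2500, 0.4167, 0.3333]
t=2: π = [0.2431, 0.4097, 0.3472]
t=3: π = [0.2413, 0.4115, 0.3472]

π = [0.2413, 0.4115, 0.3472]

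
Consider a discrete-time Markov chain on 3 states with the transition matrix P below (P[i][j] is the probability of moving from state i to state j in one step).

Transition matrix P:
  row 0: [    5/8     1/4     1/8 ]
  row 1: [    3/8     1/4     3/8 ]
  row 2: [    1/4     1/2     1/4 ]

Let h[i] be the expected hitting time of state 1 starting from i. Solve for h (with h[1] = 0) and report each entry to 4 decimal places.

h = [3.5000, 0.0000, 2.5000]

First-step conditioning: h[1] = 0; for i ≠ 1, h[i] = 1 + Σ_k P[i][k]·h[k].
  h[0] = 1 + 5/8·h[0] + 1/8·h[2]
  h[2] = 1 + 1/4·h[0] + 1/4·h[2]
Solving the 2×2 linear system over states ≠ 1 gives exactly h = [7/2, 0, 5/2] (h[1] = 0 is the target).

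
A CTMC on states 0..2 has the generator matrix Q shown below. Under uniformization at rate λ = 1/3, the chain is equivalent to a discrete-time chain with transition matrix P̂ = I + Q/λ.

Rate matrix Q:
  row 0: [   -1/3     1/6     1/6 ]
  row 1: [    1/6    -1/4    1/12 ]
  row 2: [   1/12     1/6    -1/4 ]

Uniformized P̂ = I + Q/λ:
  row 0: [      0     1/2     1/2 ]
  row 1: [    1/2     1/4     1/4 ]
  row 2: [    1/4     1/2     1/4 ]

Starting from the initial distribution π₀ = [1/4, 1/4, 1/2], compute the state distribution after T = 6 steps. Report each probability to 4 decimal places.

t=0: π = [0.2500, 0.2500, 0.5000]
t=1: π = [0.2500, 0.4375, 0.3125]
t=2: π = [0.2969, 0.3906, 0.3125]
t=3: π = [0.2734, 0.4023, 0.3242]
t=4: π = [0.2822, 0.3994, 0.3184]
t=5: π = [0.2793, 0.4001, 0.3206]
t=6: π = [0.2802, 0.4000, 0.3198]

π = [0.2802, 0.4000, 0.3198]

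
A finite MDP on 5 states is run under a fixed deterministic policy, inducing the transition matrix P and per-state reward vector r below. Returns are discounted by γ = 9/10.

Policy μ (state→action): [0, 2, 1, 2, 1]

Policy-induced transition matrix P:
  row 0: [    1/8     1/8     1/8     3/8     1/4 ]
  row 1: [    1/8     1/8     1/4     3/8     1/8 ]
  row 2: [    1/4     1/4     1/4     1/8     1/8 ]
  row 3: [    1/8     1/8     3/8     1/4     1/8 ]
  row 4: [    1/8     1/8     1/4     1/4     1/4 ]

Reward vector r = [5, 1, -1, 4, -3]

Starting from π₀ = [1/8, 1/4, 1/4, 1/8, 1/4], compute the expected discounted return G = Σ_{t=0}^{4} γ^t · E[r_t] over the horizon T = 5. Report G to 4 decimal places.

t=0: π = [0.1250, 0.2500, 0.2500, 0.1250, 0.2500], E[r] = 0.3750, γ^t·E[r] = 0.375000, running G = 0.375000
t=1: π = [0.1563, 0.1563, 0.2500, 0.2656, 0.1719], E[r] = 1.2344, γ^t·E[r] = 1.110938, running G = 1.485938
t=2: π = [0.1563, 0.1563, 0.2637, 0.2578, 0.1660], E[r] = 1.2070, γ^t·E[r] = 0.977695, running G = 2.463633
t=3: π = [0.1580, 0.1580, 0.2627, 0.2561, 0.1653], E[r] = 1.2136, γ^t·E[r] = 0.884731, running G = 3.348364
t=4: π = [0.1578, 0.1578, 0.2623, 0.2567, 0.1654], E[r] = 1.2151, γ^t·E[r] = 0.797259, running G = 4.145623

G = 4.1456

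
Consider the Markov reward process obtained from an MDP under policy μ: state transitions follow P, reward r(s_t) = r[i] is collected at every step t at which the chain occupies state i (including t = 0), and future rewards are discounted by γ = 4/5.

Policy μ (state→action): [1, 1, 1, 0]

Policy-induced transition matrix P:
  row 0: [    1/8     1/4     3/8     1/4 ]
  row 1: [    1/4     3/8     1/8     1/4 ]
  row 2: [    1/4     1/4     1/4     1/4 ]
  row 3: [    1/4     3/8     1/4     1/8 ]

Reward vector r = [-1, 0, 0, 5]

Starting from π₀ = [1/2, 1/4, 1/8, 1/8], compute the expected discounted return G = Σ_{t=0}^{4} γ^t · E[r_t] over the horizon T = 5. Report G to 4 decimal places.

G = 2.2936

t=0: π = [0.5000, 0.2500, 0.1250, 0.1250], E[r] = 0.1250, γ^t·E[r] = 0.125000, running G = 0.125000
t=1: π = [0.1875, 0.2969, 0.2813, 0.2344], E[r] = 0.9844, γ^t·E[r] = 0.787500, running G = 0.912500
t=2: π = [0.2266, 0.3164, 0.2363, 0.2207], E[r] = 0.8770, γ^t·E[r] = 0.561250, running G = 1.473750
t=3: π = [0.2217, 0.3171, 0.2388, 0.2224], E[r] = 0.8904, γ^t·E[r] = 0.455875, running G = 1.929625
t=4: π = [0.2223, 0.3174, 0.2381, 0.2222], E[r] = 0.8887, γ^t·E[r] = 0.364013, running G = 2.293638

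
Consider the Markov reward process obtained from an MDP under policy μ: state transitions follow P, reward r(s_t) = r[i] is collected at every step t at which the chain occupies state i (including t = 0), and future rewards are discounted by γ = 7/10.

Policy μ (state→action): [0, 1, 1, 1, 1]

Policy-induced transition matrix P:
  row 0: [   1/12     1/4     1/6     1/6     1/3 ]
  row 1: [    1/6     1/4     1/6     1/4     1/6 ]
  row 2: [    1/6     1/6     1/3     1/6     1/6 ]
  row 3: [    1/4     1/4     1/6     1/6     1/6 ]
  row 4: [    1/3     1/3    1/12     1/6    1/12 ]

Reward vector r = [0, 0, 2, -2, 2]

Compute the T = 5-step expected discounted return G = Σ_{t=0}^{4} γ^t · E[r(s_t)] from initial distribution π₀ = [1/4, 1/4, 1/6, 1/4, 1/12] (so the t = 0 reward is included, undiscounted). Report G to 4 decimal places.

t=0: π = [0.2500, 0.2500, 0.1667, 0.2500, 0.0833], E[r] = 0.0000, γ^t·E[r] = 0.000000, running G = 0.000000
t=1: π = [0.1806, 0.2431, 0.1875, 0.1875, 0.2014], E[r] = 0.4028, γ^t·E[r] = 0.281944, running G = 0.281944
t=2: π = [0.2008, 0.2512, 0.1811, 0.1869, 0.1800], E[r] = 0.3484, γ^t·E[r] = 0.170706, running G = 0.452650
t=3: π = [0.1955, 0.2499, 0.1819, 0.1876, 0.1851], E[r] = 0.3588, γ^t·E[r] = 0.123067, running G = 0.575718
t=4: π = [0.1969, 0.2503, 0.1815, 0.1875, 0.1838], E[r] = 0.3558, γ^t·E[r] = 0.085418, running G = 0.661135

G = 0.6611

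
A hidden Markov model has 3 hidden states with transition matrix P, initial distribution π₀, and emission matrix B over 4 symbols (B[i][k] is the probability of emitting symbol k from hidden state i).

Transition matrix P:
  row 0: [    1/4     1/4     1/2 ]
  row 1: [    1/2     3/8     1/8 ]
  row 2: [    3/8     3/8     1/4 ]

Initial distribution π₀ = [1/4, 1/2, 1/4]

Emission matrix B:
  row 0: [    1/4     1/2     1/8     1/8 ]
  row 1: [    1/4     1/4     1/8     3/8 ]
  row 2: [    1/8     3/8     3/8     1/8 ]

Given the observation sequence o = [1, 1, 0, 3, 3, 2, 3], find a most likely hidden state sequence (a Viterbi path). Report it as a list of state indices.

t=0: δ = [1.250e-01, 1.250e-01, 9.375e-02]  (obs o_0=1)
t=1: δ = [3.125e-02, 1.172e-02, 2.344e-02]  ψ = [1, 1, 0]  (obs o_1=1)
t=2: δ = [2.197e-03, 2.197e-03, 1.953e-03]  ψ = [2, 2, 0]  (obs o_2=0)
t=3: δ = [1.373e-04, 3.090e-04, 1.373e-04]  ψ = [1, 1, 0]  (obs o_3=3)
t=4: δ = [1.931e-05, 4.345e-05, 8.583e-06]  ψ = [1, 1, 0]  (obs o_4=3)
t=5: δ = [2.716e-06, 2.037e-06, 3.621e-06]  ψ = [1, 1, 0]  (obs o_5=2)
t=6: δ = [1.697e-07, 5.092e-07, 1.697e-07]  ψ = [2, 2, 0]  (obs o_6=3)
backtrack: best end state = 1; path = [0, 2, 1, 1, 0, 2, 1]

path = [0, 2, 1, 1, 0, 2, 1]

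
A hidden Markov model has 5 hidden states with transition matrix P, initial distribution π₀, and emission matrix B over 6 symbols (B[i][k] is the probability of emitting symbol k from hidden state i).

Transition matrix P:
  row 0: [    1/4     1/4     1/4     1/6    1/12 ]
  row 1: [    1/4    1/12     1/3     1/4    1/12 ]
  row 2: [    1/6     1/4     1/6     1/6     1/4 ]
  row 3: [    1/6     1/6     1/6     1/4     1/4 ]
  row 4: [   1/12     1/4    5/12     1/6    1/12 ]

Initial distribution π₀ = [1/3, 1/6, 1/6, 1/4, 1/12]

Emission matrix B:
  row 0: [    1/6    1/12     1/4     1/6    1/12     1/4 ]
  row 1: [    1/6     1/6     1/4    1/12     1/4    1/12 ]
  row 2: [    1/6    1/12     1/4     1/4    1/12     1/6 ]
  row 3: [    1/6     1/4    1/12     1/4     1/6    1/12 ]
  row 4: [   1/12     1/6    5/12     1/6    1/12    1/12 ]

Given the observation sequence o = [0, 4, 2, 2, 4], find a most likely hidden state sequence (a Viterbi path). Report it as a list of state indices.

path = [0, 1, 2, 4, 1]

t=0: δ = [5.556e-02, 2.778e-02, 2.778e-02, 4.167e-02, 6.944e-03]  (obs o_0=0)
t=1: δ = [1.157e-03, 3.472e-03, 1.157e-03, 1.736e-03, 8.681e-04]  ψ = [0, 0, 0, 3, 3]  (obs o_1=4)
t=2: δ = [2.170e-04, 7.234e-05, 2.894e-04, 7.234e-05, 1.808e-04]  ψ = [1, 0, 1, 1, 3]  (obs o_2=2)
t=3: δ = [1.356e-05, 1.808e-05, 1.884e-05, 4.019e-06, 3.014e-05]  ψ = [0, 2, 4, 2, 2]  (obs o_3=2)
t=4: δ = [3.768e-07, 1.884e-06, 1.047e-06, 8.372e-07, 3.925e-07]  ψ = [1, 4, 4, 4, 2]  (obs o_4=4)
backtrack: best end state = 1; path = [0, 1, 2, 4, 1]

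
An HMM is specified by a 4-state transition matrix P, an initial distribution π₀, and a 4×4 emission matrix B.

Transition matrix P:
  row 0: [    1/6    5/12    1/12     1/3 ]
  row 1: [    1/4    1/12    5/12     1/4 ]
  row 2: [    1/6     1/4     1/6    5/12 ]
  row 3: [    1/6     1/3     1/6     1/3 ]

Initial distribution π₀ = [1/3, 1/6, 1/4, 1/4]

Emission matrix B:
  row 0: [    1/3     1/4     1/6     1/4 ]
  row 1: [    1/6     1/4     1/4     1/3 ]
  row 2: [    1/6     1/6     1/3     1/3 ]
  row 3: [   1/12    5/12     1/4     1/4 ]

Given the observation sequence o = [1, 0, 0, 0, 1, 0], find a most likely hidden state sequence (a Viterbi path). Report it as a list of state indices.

t=0: δ = [8.333e-02, 4.167e-02, 4.167e-02, 1.042e-01]  (obs o_0=1)
t=1: δ = [5.787e-03, 5.787e-03, 2.894e-03, 2.894e-03]  ψ = [3, 0, 1, 3]  (obs o_1=0)
t=2: δ = [4.823e-04, 4.019e-04, 4.019e-04, 1.608e-04]  ψ = [1, 0, 1, 0]  (obs o_2=0)
t=3: δ = [3.349e-05, 3.349e-05, 2.791e-05, 1.395e-05]  ψ = [1, 0, 1, 2]  (obs o_3=0)
t=4: δ = [2.093e-06, 3.489e-06, 2.326e-06, 4.845e-06]  ψ = [1, 0, 1, 2]  (obs o_4=1)
t=5: δ = [2.907e-07, 2.692e-07, 2.423e-07, 1.346e-07]  ψ = [1, 3, 1, 3]  (obs o_5=0)
backtrack: best end state = 0; path = [3, 0, 1, 0, 1, 0]

path = [3, 0, 1, 0, 1, 0]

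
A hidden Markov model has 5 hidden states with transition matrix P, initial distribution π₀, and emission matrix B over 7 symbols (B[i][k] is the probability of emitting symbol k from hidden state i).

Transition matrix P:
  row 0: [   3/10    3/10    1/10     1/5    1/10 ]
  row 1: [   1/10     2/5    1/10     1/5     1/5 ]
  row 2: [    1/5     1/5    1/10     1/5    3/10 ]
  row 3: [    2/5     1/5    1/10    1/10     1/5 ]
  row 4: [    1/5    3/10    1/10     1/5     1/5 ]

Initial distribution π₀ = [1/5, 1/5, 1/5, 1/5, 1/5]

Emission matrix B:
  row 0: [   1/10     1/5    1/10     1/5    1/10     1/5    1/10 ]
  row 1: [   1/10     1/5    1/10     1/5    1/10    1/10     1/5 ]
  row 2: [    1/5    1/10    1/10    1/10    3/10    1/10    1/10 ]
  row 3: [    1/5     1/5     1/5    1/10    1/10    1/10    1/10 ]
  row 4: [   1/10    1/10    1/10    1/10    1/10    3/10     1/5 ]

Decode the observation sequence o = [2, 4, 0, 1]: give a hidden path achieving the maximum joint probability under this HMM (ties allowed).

path = [3, 0, 3, 0]

t=0: δ = [2.000e-02, 2.000e-02, 2.000e-02, 4.000e-02, 2.000e-02]  (obs o_0=2)
t=1: δ = [1.600e-03, 8.000e-04, 1.200e-03, 4.000e-04, 8.000e-04]  ψ = [3, 1, 3, 0, 3]  (obs o_1=4)
t=2: δ = [4.800e-05, 4.800e-05, 3.200e-05, 6.400e-05, 3.600e-05]  ψ = [0, 0, 0, 0, 2]  (obs o_2=0)
t=3: δ = [5.120e-06, 3.840e-06, 6.400e-07, 1.920e-06, 1.280e-06]  ψ = [3, 1, 3, 0, 3]  (obs o_3=1)
backtrack: best end state = 0; path = [3, 0, 3, 0]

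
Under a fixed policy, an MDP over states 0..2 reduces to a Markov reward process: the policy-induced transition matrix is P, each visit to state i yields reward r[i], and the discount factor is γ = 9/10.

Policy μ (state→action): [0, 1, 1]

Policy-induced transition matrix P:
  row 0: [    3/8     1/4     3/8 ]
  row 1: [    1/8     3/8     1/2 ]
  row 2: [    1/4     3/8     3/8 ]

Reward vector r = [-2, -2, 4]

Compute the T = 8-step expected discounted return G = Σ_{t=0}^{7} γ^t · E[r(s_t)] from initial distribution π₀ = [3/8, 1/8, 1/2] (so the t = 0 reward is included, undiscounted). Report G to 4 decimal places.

G = 3.2274

t=0: π = [0.3750, 0.1250, 0.5000], E[r] = 1.0000, γ^t·E[r] = 1.000000, running G = 1.000000
t=1: π = [0.2813, 0.3281, 0.3906], E[r] = 0.3438, γ^t·E[r] = 0.309375, running G = 1.309375
t=2: π = [0.2441, 0.3398, 0.4160], E[r] = 0.4961, γ^t·E[r] = 0.401836, running G = 1.711211
t=3: π = [0.2380, 0.3445, 0.4175], E[r] = 0.5049, γ^t·E[r] = 0.368060, running G = 2.079271
t=4: π = [0.2367, 0.3452, 0.4181], E[r] = 0.5084, γ^t·E[r] = 0.333536, running G = 2.412807
t=5: π = [0.2364, 0.3454, 0.4182], E[r] = 0.5089, γ^t·E[r] = 0.300520, running G = 2.713327
t=6: π = [0.2364, 0.3454, 0.4182], E[r] = 0.5091, γ^t·E[r] = 0.270535, running G = 2.983862
t=7: π = [0.2364, 0.3455, 0.4182], E[r] = 0.5091, γ^t·E[r] = 0.243494, running G = 3.227356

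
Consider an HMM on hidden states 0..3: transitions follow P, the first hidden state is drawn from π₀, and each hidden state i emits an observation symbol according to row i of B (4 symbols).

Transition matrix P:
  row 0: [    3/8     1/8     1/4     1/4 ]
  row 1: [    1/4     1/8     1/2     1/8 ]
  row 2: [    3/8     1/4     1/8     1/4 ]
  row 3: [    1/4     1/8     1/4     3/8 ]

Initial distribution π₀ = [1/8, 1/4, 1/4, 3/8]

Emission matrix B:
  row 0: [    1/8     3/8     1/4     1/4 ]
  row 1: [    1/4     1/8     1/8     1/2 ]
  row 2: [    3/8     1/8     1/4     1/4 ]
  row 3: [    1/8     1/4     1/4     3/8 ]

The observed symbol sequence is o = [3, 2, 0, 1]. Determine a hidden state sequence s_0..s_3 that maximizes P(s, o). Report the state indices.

path = [3, 3, 2, 0]

t=0: δ = [3.125e-02, 1.250e-01, 6.250e-02, 1.406e-01]  (obs o_0=3)
t=1: δ = [8.789e-03, 2.197e-03, 1.562e-02, 1.318e-02]  ψ = [3, 3, 1, 3]  (obs o_1=2)
t=2: δ = [7.324e-04, 9.766e-04, 1.236e-03, 6.180e-04]  ψ = [2, 2, 3, 3]  (obs o_2=0)
t=3: δ = [1.738e-04, 3.862e-05, 6.104e-05, 7.725e-05]  ψ = [2, 2, 1, 2]  (obs o_3=1)
backtrack: best end state = 0; path = [3, 3, 2, 0]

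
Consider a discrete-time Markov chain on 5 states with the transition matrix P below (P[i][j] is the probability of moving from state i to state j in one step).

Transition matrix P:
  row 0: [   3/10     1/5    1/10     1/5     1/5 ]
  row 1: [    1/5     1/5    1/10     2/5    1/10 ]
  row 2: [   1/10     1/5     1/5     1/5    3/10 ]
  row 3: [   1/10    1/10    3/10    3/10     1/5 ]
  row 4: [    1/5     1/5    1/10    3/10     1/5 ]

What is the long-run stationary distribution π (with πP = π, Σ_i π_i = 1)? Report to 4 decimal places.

π = [0.1715, 0.1717, 0.1739, 0.2826, 0.2002]

Balance equations π_j = Σ_i π_i·P[i][j]:
  π_0 = 3/10·π_0 + 1/5·π_1 + 1/10·π_2 + 1/10·π_3 + 1/5·π_4
  π_1 = 1/5·π_0 + 1/5·π_1 + 1/5·π_2 + 1/10·π_3 + 1/5·π_4
  π_2 = 1/10·π_0 + 1/10·π_1 + 1/5·π_2 + 3/10·π_3 + 1/10·π_4
  π_3 = 1/5·π_0 + 2/5·π_1 + 1/5·π_2 + 3/10·π_3 + 3/10·π_4
  normalize: π_0 + π_1 + π_2 + π_3 + π_4 = 1
Solving the linear system gives exactly π = [1415/8251, 1417/8251, 1435/8251, 2332/8251, 1652/8251].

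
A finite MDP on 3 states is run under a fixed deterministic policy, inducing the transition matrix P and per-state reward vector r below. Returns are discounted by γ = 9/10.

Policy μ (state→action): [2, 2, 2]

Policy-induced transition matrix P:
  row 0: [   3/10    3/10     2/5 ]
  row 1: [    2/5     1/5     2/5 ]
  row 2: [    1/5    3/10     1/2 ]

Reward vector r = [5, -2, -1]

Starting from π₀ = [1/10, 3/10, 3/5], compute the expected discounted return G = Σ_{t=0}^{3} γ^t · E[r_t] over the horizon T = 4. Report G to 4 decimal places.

G = 0.2583

t=0: π = [0.1000, 0.3000, 0.6000], E[r] = -0.7000, γ^t·E[r] = -0.700000, running G = -0.700000
t=1: π = [0.2700, 0.2700, 0.4600], E[r] = 0.3500, γ^t·E[r] = 0.315000, running G = -0.385000
t=2: π = [0.2810, 0.2730, 0.4460], E[r] = 0.4130, γ^t·E[r] = 0.334530, running G = -0.050470
t=3: π = [0.2827, 0.2727, 0.4446], E[r] = 0.4235, γ^t·E[r] = 0.308732, running G = 0.258262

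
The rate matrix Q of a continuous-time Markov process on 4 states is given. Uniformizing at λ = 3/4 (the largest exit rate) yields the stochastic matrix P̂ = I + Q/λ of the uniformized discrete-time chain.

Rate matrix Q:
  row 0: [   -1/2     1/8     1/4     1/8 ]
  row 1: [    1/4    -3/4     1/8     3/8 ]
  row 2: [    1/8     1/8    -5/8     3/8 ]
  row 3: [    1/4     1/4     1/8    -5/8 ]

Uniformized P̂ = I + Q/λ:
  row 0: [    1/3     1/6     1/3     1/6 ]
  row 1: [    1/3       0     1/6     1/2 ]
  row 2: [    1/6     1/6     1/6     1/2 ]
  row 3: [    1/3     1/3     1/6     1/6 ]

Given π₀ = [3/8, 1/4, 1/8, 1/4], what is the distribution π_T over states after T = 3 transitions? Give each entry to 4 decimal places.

t=0: π = [0.3750, 0.2500, 0.1250, 0.2500]
t=1: π = [0.3125, 0.1667, 0.2292, 0.2917]
t=2: π = [0.2951, 0.1875, 0.2188, 0.2986]
t=3: π = [0.2969, 0.1852, 0.2159, 0.3021]

π = [0.2969, 0.1852, 0.2159, 0.3021]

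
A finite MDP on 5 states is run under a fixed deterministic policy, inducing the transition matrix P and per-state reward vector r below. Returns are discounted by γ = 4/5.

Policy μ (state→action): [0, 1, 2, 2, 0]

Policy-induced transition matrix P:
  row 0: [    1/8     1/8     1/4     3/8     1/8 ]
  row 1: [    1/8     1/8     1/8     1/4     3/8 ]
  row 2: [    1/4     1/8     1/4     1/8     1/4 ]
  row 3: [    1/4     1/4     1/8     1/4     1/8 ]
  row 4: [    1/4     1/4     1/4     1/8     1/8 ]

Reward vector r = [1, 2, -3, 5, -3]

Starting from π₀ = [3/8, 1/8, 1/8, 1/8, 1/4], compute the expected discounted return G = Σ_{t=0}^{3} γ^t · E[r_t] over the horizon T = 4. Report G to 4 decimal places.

G = 1.1966

t=0: π = [0.3750, 0.1250, 0.1250, 0.1250, 0.2500], E[r] = 0.1250, γ^t·E[r] = 0.125000, running G = 0.125000
t=1: π = [0.1875, 0.1719, 0.2188, 0.2500, 0.1719], E[r] = 0.6094, γ^t·E[r] = 0.487500, running G = 0.612500
t=2: π = [0.2051, 0.1777, 0.1973, 0.2246, 0.1953], E[r] = 0.5059, γ^t·E[r] = 0.323750, running G = 0.936250
t=3: π = [0.2021, 0.1775, 0.1997, 0.2266, 0.1941], E[r] = 0.5085, γ^t·E[r] = 0.260375, running G = 1.196625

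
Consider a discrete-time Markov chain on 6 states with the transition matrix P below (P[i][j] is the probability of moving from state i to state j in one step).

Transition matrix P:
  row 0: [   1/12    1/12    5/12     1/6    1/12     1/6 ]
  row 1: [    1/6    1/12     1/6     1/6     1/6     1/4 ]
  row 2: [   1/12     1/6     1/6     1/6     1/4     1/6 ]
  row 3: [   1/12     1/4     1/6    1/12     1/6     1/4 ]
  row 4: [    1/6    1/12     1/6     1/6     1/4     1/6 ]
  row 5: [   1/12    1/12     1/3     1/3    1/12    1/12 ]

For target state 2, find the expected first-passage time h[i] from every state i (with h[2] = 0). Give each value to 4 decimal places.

h = [3.3787, 4.3428, 0.0000, 4.4170, 4.3923, 3.7983]

First-step conditioning: h[2] = 0; for i ≠ 2, h[i] = 1 + Σ_k P[i][k]·h[k].
  h[0] = 1 + 1/12·h[0] + 1/12·h[1] + 1/6·h[3] + 1/12·h[4] + 1/6·h[5]
  h[1] = 1 + 1/6·h[0] + 1/12·h[1] + 1/6·h[3] + 1/6·h[4] + 1/4·h[5]
  h[3] = 1 + 1/12·h[0] + 1/4·h[1] + 1/12·h[3] + 1/6·h[4] + 1/4·h[5]
  h[4] = 1 + 1/6·h[0] + 1/12·h[1] + 1/6·h[3] + 1/4·h[4] + 1/6·h[5]
  h[5] = 1 + 1/12·h[0] + 1/12·h[1] + 1/3·h[3] + 1/12·h[4] + 1/12·h[5]
Solving the 5×5 linear system over states ≠ 2 gives exactly h = [240000/71033, 308484/71033, 0, 313752/71033, 312000/71033, 269808/71033] (h[2] = 0 is the target).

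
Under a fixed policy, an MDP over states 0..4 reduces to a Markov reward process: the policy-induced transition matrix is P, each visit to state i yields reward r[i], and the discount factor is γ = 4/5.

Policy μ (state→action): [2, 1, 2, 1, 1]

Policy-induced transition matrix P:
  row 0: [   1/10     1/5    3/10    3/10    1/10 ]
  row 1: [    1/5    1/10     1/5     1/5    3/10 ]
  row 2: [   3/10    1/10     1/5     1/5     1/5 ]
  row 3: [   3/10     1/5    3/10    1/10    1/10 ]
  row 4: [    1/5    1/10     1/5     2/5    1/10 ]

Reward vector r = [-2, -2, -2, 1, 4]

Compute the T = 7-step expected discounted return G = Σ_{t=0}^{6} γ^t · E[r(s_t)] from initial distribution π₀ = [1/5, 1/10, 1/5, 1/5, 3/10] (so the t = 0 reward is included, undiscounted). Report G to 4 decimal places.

t=0: π = [0.2000, 0.1000, 0.2000, 0.2000, 0.3000], E[r] = 0.4000, γ^t·E[r] = 0.400000, running G = 0.400000
t=1: π = [0.2200, 0.1400, 0.2400, 0.2600, 0.1400], E[r] = -0.3800, γ^t·E[r] = -0.304000, running G = 0.096000
t=2: π = [0.2280, 0.1480, 0.2480, 0.2240, 0.1520], E[r] = -0.4160, γ^t·E[r] = -0.266240, running G = -0.170240
t=3: π = [0.2244, 0.1452, 0.2452, 0.2308, 0.1544], E[r] = -0.3812, γ^t·E[r] = -0.195174, running G = -0.365414
t=4: π = [0.2252, 0.1455, 0.2455, 0.2302, 0.1536], E[r] = -0.3879, γ^t·E[r] = -0.158892, running G = -0.524306
t=5: π = [0.2251, 0.1455, 0.2455, 0.2302, 0.1537], E[r] = -0.3875, γ^t·E[r] = -0.126960, running G = -0.651267
t=6: π = [0.2251, 0.1455, 0.2455, 0.2302, 0.1537], E[r] = -0.3874, γ^t·E[r] = -0.101549, running G = -0.752815

G = -0.7528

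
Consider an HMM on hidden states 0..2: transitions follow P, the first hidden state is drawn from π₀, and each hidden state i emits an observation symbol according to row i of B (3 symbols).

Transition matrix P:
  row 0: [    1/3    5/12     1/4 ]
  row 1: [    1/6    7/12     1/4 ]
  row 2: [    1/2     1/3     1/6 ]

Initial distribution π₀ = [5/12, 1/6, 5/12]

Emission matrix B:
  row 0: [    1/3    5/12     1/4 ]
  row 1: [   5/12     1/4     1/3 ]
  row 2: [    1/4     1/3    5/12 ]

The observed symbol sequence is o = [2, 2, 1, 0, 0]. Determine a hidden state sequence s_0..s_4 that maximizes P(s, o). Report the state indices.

t=0: δ = [1.042e-01, 5.556e-02, 1.736e-01]  (obs o_0=2)
t=1: δ = [2.170e-02, 1.929e-02, 1.206e-02]  ψ = [2, 2, 2]  (obs o_1=2)
t=2: δ = [3.014e-03, 2.813e-03, 1.808e-03]  ψ = [0, 1, 0]  (obs o_2=1)
t=3: δ = [3.349e-04, 6.838e-04, 1.884e-04]  ψ = [0, 1, 0]  (obs o_3=0)
t=4: δ = [3.799e-05, 1.662e-04, 4.273e-05]  ψ = [1, 1, 1]  (obs o_4=0)
backtrack: best end state = 1; path = [2, 1, 1, 1, 1]

path = [2, 1, 1, 1, 1]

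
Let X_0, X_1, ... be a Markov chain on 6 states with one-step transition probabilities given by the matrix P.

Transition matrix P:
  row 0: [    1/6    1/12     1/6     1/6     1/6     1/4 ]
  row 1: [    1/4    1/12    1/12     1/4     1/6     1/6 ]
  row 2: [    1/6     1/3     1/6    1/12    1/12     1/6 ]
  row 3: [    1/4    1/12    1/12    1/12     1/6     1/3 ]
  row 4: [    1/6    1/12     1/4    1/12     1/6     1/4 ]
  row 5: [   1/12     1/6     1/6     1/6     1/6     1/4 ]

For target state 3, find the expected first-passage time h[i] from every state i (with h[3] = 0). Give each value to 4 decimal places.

First-step conditioning: h[3] = 0; for i ≠ 3, h[i] = 1 + Σ_k P[i][k]·h[k].
  h[0] = 1 + 1/6·h[0] + 1/12·h[1] + 1/6·h[2] + 1/6·h[4] + 1/4·h[5]
  h[1] = 1 + 1/4·h[0] + 1/12·h[1] + 1/12·h[2] + 1/6·h[4] + 1/6·h[5]
  h[2] = 1 + 1/6·h[0] + 1/3·h[1] + 1/6·h[2] + 1/12·h[4] + 1/6·h[5]
  h[4] = 1 + 1/6·h[0] + 1/12·h[1] + 1/4·h[2] + 1/6·h[4] + 1/4·h[5]
  h[5] = 1 + 1/12·h[0] + 1/6·h[1] + 1/6·h[2] + 1/6·h[4] + 1/4·h[5]
Solving the 5×5 linear system over states ≠ 3 gives exactly h = [25734/3911, 117438/19555, 27144/3911, 0, 27996/3911, 127734/19555] (h[3] = 0 is the target).

h = [6.5799, 6.0055, 6.9404, 0.0000, 7.1583, 6.5320]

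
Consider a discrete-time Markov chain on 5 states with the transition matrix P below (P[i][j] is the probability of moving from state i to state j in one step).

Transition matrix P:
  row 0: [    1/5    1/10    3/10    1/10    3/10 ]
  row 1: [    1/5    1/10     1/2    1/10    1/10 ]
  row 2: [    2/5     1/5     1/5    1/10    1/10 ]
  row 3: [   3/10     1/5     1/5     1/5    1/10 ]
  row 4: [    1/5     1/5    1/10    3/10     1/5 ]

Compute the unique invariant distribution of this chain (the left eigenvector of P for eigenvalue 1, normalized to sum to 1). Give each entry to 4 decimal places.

Balance equations π_j = Σ_i π_i·P[i][j]:
  π_0 = 1/5·π_0 + 1/5·π_1 + 2/5·π_2 + 3/10·π_3 + 1/5·π_4
  π_1 = 1/10·π_0 + 1/10·π_1 + 1/5·π_2 + 1/5·π_3 + 1/5·π_4
  π_2 = 3/10·π_0 + 1/2·π_1 + 1/5·π_2 + 1/5·π_3 + 1/10·π_4
  π_3 = 1/10·π_0 + 1/10·π_1 + 1/10·π_2 + 1/5·π_3 + 3/10·π_4
  normalize: π_0 + π_1 + π_2 + π_3 + π_4 = 1
Solving the linear system gives exactly π = [2921/10970, 1729/10970, 1409/5485, 817/5485, 934/5485].

π = [0.2663, 0.1576, 0.2569, 0.1490, 0.1703]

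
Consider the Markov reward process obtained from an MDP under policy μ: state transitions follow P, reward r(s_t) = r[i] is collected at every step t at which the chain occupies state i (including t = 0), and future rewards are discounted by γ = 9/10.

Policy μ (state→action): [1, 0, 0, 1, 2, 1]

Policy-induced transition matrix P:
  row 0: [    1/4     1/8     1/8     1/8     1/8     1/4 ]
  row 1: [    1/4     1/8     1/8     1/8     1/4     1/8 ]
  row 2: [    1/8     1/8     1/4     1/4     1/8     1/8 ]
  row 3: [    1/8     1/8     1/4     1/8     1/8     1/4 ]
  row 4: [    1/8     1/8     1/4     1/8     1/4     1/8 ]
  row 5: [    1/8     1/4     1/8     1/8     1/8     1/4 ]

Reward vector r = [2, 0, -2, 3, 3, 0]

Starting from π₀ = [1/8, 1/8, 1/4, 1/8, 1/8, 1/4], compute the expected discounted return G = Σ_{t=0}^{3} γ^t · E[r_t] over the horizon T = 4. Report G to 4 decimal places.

G = 2.6582

t=0: π = [0.1250, 0.1250, 0.2500, 0.1250, 0.1250, 0.2500], E[r] = 0.5000, γ^t·E[r] = 0.500000, running G = 0.500000
t=1: π = [0.1563, 0.1563, 0.1875, 0.1563, 0.1563, 0.1875], E[r] = 0.8750, γ^t·E[r] = 0.787500, running G = 1.287500
t=2: π = [0.1641, 0.1484, 0.1875, 0.1484, 0.1641, 0.1875], E[r] = 0.8906, γ^t·E[r] = 0.721406, running G = 2.008906
t=3: π = [0.1641, 0.1484, 0.1875, 0.1484, 0.1641, 0.1875], E[r] = 0.8906, γ^t·E[r] = 0.649266, running G = 2.658172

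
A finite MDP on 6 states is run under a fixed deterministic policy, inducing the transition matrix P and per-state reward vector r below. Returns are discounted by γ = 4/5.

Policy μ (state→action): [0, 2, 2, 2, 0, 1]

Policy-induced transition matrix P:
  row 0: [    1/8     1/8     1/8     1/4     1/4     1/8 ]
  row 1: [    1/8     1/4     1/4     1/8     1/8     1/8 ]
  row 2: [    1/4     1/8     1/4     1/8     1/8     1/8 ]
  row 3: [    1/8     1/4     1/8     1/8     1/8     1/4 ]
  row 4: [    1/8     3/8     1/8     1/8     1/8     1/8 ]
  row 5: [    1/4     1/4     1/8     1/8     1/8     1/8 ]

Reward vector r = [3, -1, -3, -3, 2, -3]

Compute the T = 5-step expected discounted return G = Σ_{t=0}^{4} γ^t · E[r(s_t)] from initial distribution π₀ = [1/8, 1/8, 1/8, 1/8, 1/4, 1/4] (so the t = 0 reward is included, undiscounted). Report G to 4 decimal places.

G = -2.6683

t=0: π = [0.1250, 0.1250, 0.1250, 0.1250, 0.2500, 0.2500], E[r] = -0.7500, γ^t·E[r] = -0.750000, running G = -0.750000
t=1: π = [0.1719, 0.2500, 0.1563, 0.1406, 0.1406, 0.1406], E[r] = -0.7656, γ^t·E[r] = -0.612500, running G = -1.362500
t=2: π = [0.1621, 0.2266, 0.1758, 0.1465, 0.1465, 0.1426], E[r] = -0.8418, γ^t·E[r] = -0.538750, running G = -1.901250
t=3: π = [0.1648, 0.2261, 0.1753, 0.1453, 0.1453, 0.1433], E[r] = -0.8328, γ^t·E[r] = -0.426375, running G = -2.327625
t=4: π = [0.1648, 0.2256, 0.1752, 0.1456, 0.1456, 0.1432], E[r] = -0.8318, γ^t·E[r] = -0.340688, running G = -2.668313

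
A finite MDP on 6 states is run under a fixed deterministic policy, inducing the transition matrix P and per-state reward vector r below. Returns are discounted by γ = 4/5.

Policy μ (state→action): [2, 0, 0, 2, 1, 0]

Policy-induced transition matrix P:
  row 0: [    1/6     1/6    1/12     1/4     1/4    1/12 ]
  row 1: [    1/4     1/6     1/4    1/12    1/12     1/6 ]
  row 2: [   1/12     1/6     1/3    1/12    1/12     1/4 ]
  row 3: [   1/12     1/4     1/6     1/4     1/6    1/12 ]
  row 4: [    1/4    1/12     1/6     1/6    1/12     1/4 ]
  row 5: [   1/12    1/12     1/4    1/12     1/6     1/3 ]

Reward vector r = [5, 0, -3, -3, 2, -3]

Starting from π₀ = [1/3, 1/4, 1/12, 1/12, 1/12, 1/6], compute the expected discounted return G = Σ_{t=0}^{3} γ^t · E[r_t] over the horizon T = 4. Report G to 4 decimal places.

t=0: π = [0.3333, 0.2500, 0.0833, 0.0833, 0.0833, 0.1667], E[r] = 0.8333, γ^t·E[r] = 0.833333, running G = 0.833333
t=1: π = [0.1667, 0.1528, 0.1875, 0.1597, 0.1597, 0.1736], E[r] = -0.4097, γ^t·E[r] = -0.327778, running G = 0.505556
t=2: π = [0.1493, 0.1522, 0.2112, 0.1510, 0.1389, 0.1973], E[r] = -0.6545, γ^t·E[r] = -0.418889, running G = 0.086667
t=3: π = [0.1443, 0.1512, 0.2186, 0.1450, 0.1372, 0.2037], E[r] = -0.7057, γ^t·E[r] = -0.361333, running G = -0.274667

G = -0.2747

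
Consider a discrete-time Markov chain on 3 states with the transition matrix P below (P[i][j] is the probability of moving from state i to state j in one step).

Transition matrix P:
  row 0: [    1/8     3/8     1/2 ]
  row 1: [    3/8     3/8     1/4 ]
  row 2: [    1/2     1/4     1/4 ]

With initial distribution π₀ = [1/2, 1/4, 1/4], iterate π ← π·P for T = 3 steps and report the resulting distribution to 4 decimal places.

π = [0.3271, 0.3350, 0.3379]

t=0: π = [0.5000, 0.2500, 0.2500]
t=1: π = [0.2813, 0.3438, 0.3750]
t=2: π = [0.3516, 0.3281, 0.3203]
t=3: π = [0.3271, 0.3350, 0.3379]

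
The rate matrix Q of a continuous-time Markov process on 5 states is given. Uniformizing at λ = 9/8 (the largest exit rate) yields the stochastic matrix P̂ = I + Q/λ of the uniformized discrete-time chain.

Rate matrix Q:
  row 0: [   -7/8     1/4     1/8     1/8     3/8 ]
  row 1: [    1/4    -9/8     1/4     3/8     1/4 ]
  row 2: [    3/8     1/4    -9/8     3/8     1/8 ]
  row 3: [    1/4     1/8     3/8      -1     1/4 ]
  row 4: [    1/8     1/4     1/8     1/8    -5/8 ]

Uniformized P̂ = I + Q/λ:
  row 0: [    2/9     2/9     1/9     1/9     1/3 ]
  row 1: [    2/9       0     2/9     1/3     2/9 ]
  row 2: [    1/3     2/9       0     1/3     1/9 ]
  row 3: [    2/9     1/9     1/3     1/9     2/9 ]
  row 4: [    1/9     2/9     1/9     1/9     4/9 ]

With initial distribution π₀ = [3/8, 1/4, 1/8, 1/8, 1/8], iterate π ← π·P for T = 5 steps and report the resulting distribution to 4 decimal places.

π = [0.2066, 0.1653, 0.1528, 0.1818, 0.2934]

t=0: π = [0.3750, 0.2500, 0.1250, 0.1250, 0.1250]
t=1: π = [0.2222, 0.1528, 0.1528, 0.1944, 0.2778]
t=2: π = [0.2083, 0.1667, 0.1543, 0.1790, 0.2917]
t=3: π = [0.2070, 0.1653, 0.1523, 0.1824, 0.2930]
t=4: π = [0.2066, 0.1652, 0.1531, 0.1817, 0.2934]
t=5: π = [0.2066, 0.1653, 0.1528, 0.1818, 0.2934]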